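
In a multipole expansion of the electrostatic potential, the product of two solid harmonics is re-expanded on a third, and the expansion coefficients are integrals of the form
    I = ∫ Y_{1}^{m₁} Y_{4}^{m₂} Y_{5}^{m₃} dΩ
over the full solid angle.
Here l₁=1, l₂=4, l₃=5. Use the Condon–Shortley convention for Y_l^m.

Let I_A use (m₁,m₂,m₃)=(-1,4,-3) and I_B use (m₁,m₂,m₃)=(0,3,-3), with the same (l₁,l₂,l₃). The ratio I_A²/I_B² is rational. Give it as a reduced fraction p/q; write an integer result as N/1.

Shared (l₁,l₂,l₃)=(1,4,5): N and (l;000)² cancel in I_A²/I_B².
A: Δ = 0!·2!·8!/11! = 1/495; Racah Σ t=0..0: t=0:+1/80640 = 1/80640; ⇒ 3j(1 4 5; -1 4 -3)² = 1/495, sgn +1
B: Δ = 0!·2!·8!/11! = 1/495; Racah Σ t=0..0: t=0:+1/5040 = 1/5040; ⇒ 3j(1 4 5; 0 3 -3)² = 16/495, sgn +1
I_A²/I_B² = (1/495)/(16/495) = 1/16

1/16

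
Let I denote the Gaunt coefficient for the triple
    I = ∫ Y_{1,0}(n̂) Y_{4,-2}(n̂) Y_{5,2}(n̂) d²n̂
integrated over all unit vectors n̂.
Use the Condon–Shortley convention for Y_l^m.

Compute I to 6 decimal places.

Checks pass: Σm=0; 10 even; l₃=5∈[3,5].
(2·1+1)(2·4+1)(2·5+1) = 297
Δ: 0! 2! 8! / 11! → 1/495
sum: t=0:+1/576 = 1/576
3j²(1 4 5; 0 0 0) = Δ·Π!·Σ² = 5/99  (sign -1)
sum: t=0:+1/1440 = 1/1440
3j²(1 4 5; 0 -2 2) = Δ·Π!·Σ² = 7/165  (sign -1)
combine: 4πI² = 297·5/99·7/165 = 7/11
take √, sign +1: I = 0.22503380

0.225034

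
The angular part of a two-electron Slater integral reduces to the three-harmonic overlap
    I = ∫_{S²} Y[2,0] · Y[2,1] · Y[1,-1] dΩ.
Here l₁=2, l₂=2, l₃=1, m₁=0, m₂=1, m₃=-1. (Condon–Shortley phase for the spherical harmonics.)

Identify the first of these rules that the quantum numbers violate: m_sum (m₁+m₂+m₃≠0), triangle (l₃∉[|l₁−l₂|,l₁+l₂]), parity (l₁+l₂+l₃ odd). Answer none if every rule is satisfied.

parity

m₁+m₂+m₃ = 0 + 1 − 1 = 0  ✓
triangle: |2−2|=0 ≤ l₃=1 ≤ 2+2=4  ✓
parity: l₁+l₂+l₃ = 5 is odd  ✗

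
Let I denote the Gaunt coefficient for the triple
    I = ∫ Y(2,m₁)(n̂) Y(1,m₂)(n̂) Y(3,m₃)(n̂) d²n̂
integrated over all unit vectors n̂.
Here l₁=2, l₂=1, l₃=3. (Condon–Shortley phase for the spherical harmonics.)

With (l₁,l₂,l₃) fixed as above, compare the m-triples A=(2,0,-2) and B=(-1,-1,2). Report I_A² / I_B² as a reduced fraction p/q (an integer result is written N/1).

1/2

Same 2,1,3: normalisation and zero-m 3j drop out of the ratio.
A: Δ: 0! 4! 2! / 7! → 1/105; sum: t=0:+1/24 = 1/24; 3j²(2 1 3; 2 0 -2) = Δ·Π!·Σ² = 1/21  (sign -1)
B: Δ: 0! 4! 2! / 7! → 1/105; sum: t=0:+1/12 = 1/12; 3j²(2 1 3; -1 -1 2) = Δ·Π!·Σ² = 2/21  (sign -1)
I_A²/I_B² = (1/21)/(2/21) = 1/2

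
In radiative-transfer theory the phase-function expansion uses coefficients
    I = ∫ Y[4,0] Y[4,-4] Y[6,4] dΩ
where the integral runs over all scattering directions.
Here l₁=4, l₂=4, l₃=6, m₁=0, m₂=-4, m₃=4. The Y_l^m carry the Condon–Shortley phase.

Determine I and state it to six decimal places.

-0.190852

Rules hold: Σm=0, L=14 even, 0≤6≤8.
N = 9·9·13 = 1053
Δ = 2!·6!·6!/15! = 1/1261260
Racah Σ t=0..2: t=0:+1/4608 t=1:−1/1296 t=2:+1/4608 = -7/20736
⇒ 3j(4 4 6; 0 0 0)² = 20/1287, sgn -1
Racah Σ t=0..0: t=0:+1/69120 = 1/69120
⇒ 3j(4 4 6; 0 -4 4)² = 4/143, sgn +1
4πI² = N·(3j₀)²·(3jₘ)² = 720/1573
I = -1·√(0.457724/4π) = -0.19085211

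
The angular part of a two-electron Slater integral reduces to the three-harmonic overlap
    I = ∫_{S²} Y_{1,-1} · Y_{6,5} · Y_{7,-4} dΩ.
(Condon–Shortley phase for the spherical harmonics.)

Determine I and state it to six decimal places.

Rules hold: Σm=0, L=14 even, 5≤7≤7.
N = 3·13·15 = 585
Δ = 0!·2!·12!/15! = 1/1365
Racah Σ t=0..0: t=0:+1/518400 = 1/518400
⇒ 3j(1 6 7; 0 0 0)² = 7/195, sgn -1
Racah Σ t=0..0: t=0:+1/79833600 = 1/79833600
⇒ 3j(1 6 7; -1 5 -4)² = 1/455, sgn -1
4πI² = N·(3j₀)²·(3jₘ)² = 3/65
I = +1·√(0.0461538/4π) = 0.06060368

0.060604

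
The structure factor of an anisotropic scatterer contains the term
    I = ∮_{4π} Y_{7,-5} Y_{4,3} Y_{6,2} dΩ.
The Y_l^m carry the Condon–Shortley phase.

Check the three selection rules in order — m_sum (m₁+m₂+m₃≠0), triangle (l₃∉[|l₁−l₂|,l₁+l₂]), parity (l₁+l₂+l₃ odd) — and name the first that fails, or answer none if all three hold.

azimuthal sum: -5 + 3 + 2 = 0  ✓
3 ≤ 6 ≤ 11 (triangle on l)  ✓
L = 7 + 4 + 6 = 17 (odd)  ✗

parity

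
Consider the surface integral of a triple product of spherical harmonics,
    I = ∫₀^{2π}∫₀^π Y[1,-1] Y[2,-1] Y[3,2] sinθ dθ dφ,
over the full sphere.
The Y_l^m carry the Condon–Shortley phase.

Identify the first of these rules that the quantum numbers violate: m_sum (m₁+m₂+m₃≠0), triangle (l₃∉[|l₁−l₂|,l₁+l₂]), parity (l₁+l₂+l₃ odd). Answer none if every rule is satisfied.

Σmᵢ = 0  ✓
l₃∈[|l₁−l₂|,l₁+l₂]=[1,3], have l₃=3  ✓
Σlᵢ = 6 ⇒ even  ✓

none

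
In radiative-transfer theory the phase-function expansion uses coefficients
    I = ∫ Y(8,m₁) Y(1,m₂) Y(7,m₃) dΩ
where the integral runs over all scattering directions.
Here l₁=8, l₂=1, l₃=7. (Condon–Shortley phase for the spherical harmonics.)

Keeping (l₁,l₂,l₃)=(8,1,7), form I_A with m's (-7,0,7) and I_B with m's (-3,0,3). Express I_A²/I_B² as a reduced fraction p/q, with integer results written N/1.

l's match ⇒ only the (l;m) 3-j factors differ between A and B.
A: triangle coeff Δ(8,1,7) = 1/2040; Σ_t [1,1]: t=1:−1/87178291200 = -1/87178291200; (3j)²=1/136 [(8 1 7; -7 0 7)], sign=-1
B: triangle coeff Δ(8,1,7) = 1/2040; Σ_t [1,1]: t=1:−1/87091200 = -1/87091200; (3j)²=11/408 [(8 1 7; -3 0 3)], sign=-1
I_A²/I_B² = (1/136)/(11/408) = 3/11

3/11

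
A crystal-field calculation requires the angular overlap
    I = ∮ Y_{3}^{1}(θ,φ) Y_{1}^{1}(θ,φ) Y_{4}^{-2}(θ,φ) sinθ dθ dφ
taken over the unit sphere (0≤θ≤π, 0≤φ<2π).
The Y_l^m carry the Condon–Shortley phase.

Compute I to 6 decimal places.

0.238414

Checks pass: Σm=0; 8 even; l₃=4∈[2,4].
(2·3+1)(2·1+1)(2·4+1) = 189
Δ: 0! 6! 2! / 9! → 1/252
sum: t=0:+1/36 = 1/36
3j²(3 1 4; 0 0 0) = Δ·Π!·Σ² = 4/63  (sign +1)
sum: t=0:+1/96 = 1/96
3j²(3 1 4; 1 1 -2) = Δ·Π!·Σ² = 5/84  (sign +1)
combine: 4πI² = 189·4/63·5/84 = 5/7
take √, sign +1: I = 0.23841361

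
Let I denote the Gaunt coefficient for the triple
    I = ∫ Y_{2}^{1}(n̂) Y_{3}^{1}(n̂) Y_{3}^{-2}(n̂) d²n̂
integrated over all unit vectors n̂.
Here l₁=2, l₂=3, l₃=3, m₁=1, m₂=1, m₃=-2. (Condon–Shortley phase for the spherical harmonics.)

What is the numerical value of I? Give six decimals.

Rules hold: Σm=0, L=8 even, 1≤3≤5.
N = 5·7·7 = 245
Δ = 2!·2!·4!/9! = 1/3780
Racah Σ t=0..2: t=0:+1/24 t=1:−1/4 t=2:+1/24 = -1/6
⇒ 3j(2 3 3; 0 0 0)² = 4/105, sgn +1
Racah Σ t=0..1: t=0:+1/48 t=1:−1/12 = -1/16
⇒ 3j(2 3 3; 1 1 -2)² = 1/28, sgn +1
4πI² = N·(3j₀)²·(3jₘ)² = 1/3
I = +1·√(0.333333/4π) = 0.16286750

0.162868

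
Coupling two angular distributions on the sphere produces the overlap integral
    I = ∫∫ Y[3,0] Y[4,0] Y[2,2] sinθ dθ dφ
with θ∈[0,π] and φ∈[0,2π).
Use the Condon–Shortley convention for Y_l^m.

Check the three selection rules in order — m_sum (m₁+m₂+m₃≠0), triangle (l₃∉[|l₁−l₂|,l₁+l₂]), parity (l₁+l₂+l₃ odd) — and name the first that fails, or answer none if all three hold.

azimuthal sum: 0 + 0 + 2 = 2  ✗
1 ≤ 2 ≤ 7 (triangle on l)
L = 3 + 4 + 2 = 9 (odd)

m_sum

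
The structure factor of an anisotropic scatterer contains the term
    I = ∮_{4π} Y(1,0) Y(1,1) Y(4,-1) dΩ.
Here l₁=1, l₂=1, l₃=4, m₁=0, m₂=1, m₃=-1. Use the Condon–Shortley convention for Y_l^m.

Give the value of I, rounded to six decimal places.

l₃=4 ∉ [0,2] — triangle fails ⇒ I = 0

0.000000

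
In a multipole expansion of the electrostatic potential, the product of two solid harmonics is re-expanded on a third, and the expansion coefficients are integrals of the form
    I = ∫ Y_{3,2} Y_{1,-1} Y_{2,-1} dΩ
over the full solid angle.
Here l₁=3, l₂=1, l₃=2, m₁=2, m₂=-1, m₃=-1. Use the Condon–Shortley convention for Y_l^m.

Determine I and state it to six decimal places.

0.261169

Rules hold: Σm=0, L=6 even, 2≤2≤4.
N = 7·3·5 = 105
Δ = 2!·4!·0!/7! = 1/105
Racah Σ t=1..1: t=1:−1/4 = -1/4
⇒ 3j(3 1 2; 0 0 0)² = 3/35, sgn -1
Racah Σ t=0..0: t=0:+1/12 = 1/12
⇒ 3j(3 1 2; 2 -1 -1)² = 2/21, sgn -1
4πI² = N·(3j₀)²·(3jₘ)² = 6/7
I = +1·√(0.857143/4π) = 0.26116903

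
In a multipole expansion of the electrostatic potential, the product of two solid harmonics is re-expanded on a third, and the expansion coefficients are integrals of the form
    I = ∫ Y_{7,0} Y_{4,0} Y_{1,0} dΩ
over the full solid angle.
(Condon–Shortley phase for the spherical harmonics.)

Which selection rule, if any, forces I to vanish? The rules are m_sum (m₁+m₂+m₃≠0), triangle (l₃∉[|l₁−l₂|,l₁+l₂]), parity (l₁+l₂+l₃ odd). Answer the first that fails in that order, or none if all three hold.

triangle

m₁+m₂+m₃ = 0 + 0 + 0 = 0  ✓
triangle: |7−4|=3 ≤ l₃=1 ≤ 7+4=11  ✗
parity: l₁+l₂+l₃ = 12 is even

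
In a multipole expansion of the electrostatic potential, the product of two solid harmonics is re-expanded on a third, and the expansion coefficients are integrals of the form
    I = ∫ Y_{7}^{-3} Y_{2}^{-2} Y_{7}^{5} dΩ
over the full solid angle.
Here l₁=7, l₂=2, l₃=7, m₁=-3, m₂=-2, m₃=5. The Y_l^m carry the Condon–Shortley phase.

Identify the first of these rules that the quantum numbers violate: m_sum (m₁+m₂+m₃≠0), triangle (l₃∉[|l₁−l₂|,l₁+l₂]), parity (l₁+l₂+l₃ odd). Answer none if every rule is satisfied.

none

Σmᵢ = 0  ✓
l₃∈[|l₁−l₂|,l₁+l₂]=[5,9], have l₃=7  ✓
Σlᵢ = 16 ⇒ even  ✓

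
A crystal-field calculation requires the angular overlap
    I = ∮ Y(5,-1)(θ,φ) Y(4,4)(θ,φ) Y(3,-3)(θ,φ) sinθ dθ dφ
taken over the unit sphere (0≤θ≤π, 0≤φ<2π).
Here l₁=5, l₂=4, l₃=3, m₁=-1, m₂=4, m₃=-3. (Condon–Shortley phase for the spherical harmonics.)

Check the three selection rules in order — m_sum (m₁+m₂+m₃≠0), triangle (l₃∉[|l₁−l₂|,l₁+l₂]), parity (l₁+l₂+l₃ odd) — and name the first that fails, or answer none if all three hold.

m₁+m₂+m₃ = -1 + 4 − 3 = 0  ✓
triangle: |5−4|=1 ≤ l₃=3 ≤ 5+4=9  ✓
parity: l₁+l₂+l₃ = 12 is even  ✓

none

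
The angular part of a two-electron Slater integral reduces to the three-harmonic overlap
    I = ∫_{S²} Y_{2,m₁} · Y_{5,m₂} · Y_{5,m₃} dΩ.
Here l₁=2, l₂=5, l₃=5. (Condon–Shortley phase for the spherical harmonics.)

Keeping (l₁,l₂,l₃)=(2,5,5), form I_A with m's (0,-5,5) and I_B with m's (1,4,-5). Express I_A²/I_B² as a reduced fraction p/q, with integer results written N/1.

5/3

Shared (l₁,l₂,l₃)=(2,5,5): N and (l;000)² cancel in I_A²/I_B².
A: Δ = 2!·2!·8!/13! = 1/38610; Racah Σ t=0..0: t=0:+1/161280 = 1/161280; ⇒ 3j(2 5 5; 0 -5 5)² = 15/286, sgn +1
B: Δ = 2!·2!·8!/13! = 1/38610; Racah Σ t=1..1: t=1:−1/80640 = -1/80640; ⇒ 3j(2 5 5; 1 4 -5)² = 9/286, sgn -1
I_A²/I_B² = (15/286)/(9/286) = 5/3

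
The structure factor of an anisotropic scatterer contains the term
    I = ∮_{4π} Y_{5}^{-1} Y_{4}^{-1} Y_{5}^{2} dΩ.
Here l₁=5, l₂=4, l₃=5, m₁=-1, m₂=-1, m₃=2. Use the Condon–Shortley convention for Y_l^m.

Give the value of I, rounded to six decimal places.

Rules hold: Σm=0, L=14 even, 1≤5≤9.
N = 11·9·11 = 1089
Δ = 4!·6!·4!/15! = 1/3153150
Racah Σ t=0..4: t=0:+1/69120 t=1:−1/1728 t=2:+1/576 t=3:−1/1728 t=4:+1/69120 = 7/11520
⇒ 3j(5 4 5; 0 0 0)² = 2/143, sgn -1
Racah Σ t=0..3: t=0:+1/103680 t=1:−1/2880 t=2:+1/1152 t=3:−1/5184 = 7/20736
⇒ 3j(5 4 5; -1 -1 2)² = 35/2574, sgn -1
4πI² = N·(3j₀)²·(3jₘ)² = 35/169
I = +1·√(0.207101/4π) = 0.12837656

0.128377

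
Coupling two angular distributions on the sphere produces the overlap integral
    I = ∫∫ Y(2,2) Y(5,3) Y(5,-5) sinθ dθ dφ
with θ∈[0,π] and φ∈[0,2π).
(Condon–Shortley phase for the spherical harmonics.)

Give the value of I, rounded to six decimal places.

m-sum 0 ✓  L=12 even ✓  3≤5≤7 ✓
Π(2lᵢ+1) = 5×11×11 = 605
triangle coeff Δ(2,5,5) = 1/38610
Σ_t [0,2]: t=0:+1/2880 t=1:−1/576 t=2:+1/2880 = -1/960
(3j)²=10/429 [(2 5 5; 0 0 0)], sign=+1
Σ_t [0,0]: t=0:+1/161280 = 1/161280
(3j)²=1/143 [(2 5 5; 2 3 -5)], sign=+1
⇒ 4πI² = 50/507
I = (+1)√(50/507/(4π)) = 0.08858824

0.088588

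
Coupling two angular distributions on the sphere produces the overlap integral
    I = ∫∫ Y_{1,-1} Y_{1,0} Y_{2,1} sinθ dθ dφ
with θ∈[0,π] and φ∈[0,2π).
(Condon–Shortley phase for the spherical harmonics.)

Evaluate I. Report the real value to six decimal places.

-0.218510

Checks pass: Σm=0; 4 even; l₃=2∈[0,2].
(2·1+1)(2·1+1)(2·2+1) = 45
Δ: 0! 2! 2! / 5! → 1/30
sum: t=0:+1/1 = 1/1
3j²(1 1 2; 0 0 0) = Δ·Π!·Σ² = 2/15  (sign +1)
sum: t=0:+1/2 = 1/2
3j²(1 1 2; -1 0 1) = Δ·Π!·Σ² = 1/10  (sign -1)
combine: 4πI² = 45·2/15·1/10 = 3/5
take √, sign -1: I = -0.21850969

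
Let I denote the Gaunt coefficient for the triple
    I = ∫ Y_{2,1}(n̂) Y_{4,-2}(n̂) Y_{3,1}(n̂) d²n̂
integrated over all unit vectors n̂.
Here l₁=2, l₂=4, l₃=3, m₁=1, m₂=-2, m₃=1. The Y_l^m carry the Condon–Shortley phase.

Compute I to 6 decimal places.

Σlᵢ=9 odd — θ-integrand is odd under cosθ→−cosθ; I=0

0.000000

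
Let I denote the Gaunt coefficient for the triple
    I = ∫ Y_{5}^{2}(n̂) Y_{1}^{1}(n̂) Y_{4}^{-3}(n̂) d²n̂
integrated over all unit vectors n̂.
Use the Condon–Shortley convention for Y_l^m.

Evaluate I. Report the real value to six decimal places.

m-sum 0 ✓  L=10 even ✓  4≤4≤6 ✓
Π(2lᵢ+1) = 11×3×9 = 297
triangle coeff Δ(5,1,4) = 1/495
Σ_t [1,1]: t=1:−1/576 = -1/576
(3j)²=5/99 [(5 1 4; 0 0 0)], sign=-1
Σ_t [2,2]: t=2:+1/10080 = 1/10080
(3j)²=1/165 [(5 1 4; 2 1 -3)], sign=-1
⇒ 4πI² = 1/11
I = (+1)√(1/11/(4π)) = 0.08505478

0.085055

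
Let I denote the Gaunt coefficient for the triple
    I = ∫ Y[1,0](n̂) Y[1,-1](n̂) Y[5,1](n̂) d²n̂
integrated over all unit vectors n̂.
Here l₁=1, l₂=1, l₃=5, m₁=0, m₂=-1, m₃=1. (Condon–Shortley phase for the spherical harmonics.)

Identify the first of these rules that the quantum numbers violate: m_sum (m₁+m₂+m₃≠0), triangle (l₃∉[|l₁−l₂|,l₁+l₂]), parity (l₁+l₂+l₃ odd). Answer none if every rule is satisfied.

triangle

azimuthal sum: 0 − 1 + 1 = 0  ✓
0 ≤ 5 ≤ 2 (triangle on l)  ✗
L = 1 + 1 + 5 = 7 (odd)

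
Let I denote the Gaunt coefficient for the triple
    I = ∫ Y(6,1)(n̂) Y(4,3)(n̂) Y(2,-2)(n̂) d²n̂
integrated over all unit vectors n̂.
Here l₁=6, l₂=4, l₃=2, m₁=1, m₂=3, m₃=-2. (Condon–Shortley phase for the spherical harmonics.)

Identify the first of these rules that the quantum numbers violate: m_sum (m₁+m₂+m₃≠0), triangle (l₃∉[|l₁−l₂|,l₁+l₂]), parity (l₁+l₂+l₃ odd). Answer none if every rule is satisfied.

azimuthal sum: 1 + 3 − 2 = 2  ✗
2 ≤ 2 ≤ 10 (triangle on l)
L = 6 + 4 + 2 = 12 (even)

m_sum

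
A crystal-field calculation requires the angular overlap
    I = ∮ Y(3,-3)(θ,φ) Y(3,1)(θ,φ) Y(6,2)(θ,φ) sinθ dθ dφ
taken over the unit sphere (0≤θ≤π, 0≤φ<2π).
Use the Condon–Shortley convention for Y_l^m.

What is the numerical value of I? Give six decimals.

0.062728

Rules hold: Σm=0, L=12 even, 0≤6≤6.
N = 7·7·13 = 637
Δ = 0!·6!·6!/13! = 1/12012
Racah Σ t=0..0: t=0:+1/1296 = 1/1296
⇒ 3j(3 3 6; 0 0 0)² = 100/3003, sgn +1
Racah Σ t=0..0: t=0:+1/34560 = 1/34560
⇒ 3j(3 3 6; -3 1 2)² = 1/429, sgn +1
4πI² = N·(3j₀)²·(3jₘ)² = 700/14157
I = +1·√(0.0494455/4π) = 0.06272757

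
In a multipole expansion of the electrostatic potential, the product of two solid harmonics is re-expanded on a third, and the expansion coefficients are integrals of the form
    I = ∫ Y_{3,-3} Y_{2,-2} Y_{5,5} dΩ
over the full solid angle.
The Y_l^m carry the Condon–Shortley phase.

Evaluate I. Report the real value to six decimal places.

-0.347235

Rules hold: Σm=0, L=10 even, 1≤5≤5.
N = 7·5·11 = 385
Δ = 0!·6!·4!/11! = 1/2310
Racah Σ t=0..0: t=0:+1/144 = 1/144
⇒ 3j(3 2 5; 0 0 0)² = 10/231, sgn -1
Racah Σ t=0..0: t=0:+1/17280 = 1/17280
⇒ 3j(3 2 5; -3 -2 5)² = 1/11, sgn +1
4πI² = N·(3j₀)²·(3jₘ)² = 50/33
I = -1·√(1.51515/4π) = -0.34723469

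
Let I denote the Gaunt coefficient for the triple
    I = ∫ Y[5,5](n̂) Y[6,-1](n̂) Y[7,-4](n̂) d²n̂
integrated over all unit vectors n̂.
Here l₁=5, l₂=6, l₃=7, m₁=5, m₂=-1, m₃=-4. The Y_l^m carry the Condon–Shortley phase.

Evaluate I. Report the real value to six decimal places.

Checks pass: Σm=0; 18 even; l₃=7∈[1,11].
(2·5+1)(2·6+1)(2·7+1) = 2145
Δ: 4! 6! 8! / 19! → 1/174594420
sum: t=0:+1/4147200 t=1:−1/207360 t=2:+1/82944 t=3:−1/207360 t=4:+1/4147200 = 1/345600
3j²(5 6 7; 0 0 0) = Δ·Π!·Σ² = 420/46189  (sign -1)
sum: t=0:+1/12441600 = 1/12441600
3j²(5 6 7; 5 -1 -4) = Δ·Π!·Σ² = 245/12597  (sign -1)
combine: 4πI² = 2145·420/46189·245/12597 = 514500/1356277
take √, sign +1: I = 0.17374550

0.173745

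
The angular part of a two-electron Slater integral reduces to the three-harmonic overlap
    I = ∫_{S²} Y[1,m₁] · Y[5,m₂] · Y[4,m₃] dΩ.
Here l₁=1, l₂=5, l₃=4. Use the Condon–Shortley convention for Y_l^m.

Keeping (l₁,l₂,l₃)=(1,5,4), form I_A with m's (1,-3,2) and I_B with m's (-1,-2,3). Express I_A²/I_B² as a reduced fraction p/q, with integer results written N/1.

l's match ⇒ only the (l;m) 3-j factors differ between A and B.
A: triangle coeff Δ(1,5,4) = 1/495; Σ_t [0,0]: t=0:+1/2880 = 1/2880; (3j)²=28/495 [(1 5 4; 1 -3 2)], sign=+1
B: triangle coeff Δ(1,5,4) = 1/495; Σ_t [2,2]: t=2:+1/10080 = 1/10080; (3j)²=1/165 [(1 5 4; -1 -2 3)], sign=-1
I_A²/I_B² = (28/495)/(1/165) = 28/3

28/3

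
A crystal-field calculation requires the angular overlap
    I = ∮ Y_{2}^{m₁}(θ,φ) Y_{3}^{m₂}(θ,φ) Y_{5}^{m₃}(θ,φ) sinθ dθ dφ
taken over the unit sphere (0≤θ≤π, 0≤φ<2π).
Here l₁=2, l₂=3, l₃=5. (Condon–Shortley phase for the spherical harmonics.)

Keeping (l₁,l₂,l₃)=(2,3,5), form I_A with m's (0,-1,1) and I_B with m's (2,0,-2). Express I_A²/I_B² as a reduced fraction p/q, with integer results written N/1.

Shared (l₁,l₂,l₃)=(2,3,5): N and (l;000)² cancel in I_A²/I_B².
A: Δ = 0!·4!·6!/11! = 1/2310; Racah Σ t=0..0: t=0:+1/192 = 1/192; ⇒ 3j(2 3 5; 0 -1 1)² = 3/77, sgn +1
B: Δ = 0!·4!·6!/11! = 1/2310; Racah Σ t=0..0: t=0:+1/864 = 1/864; ⇒ 3j(2 3 5; 2 0 -2)² = 1/66, sgn -1
I_A²/I_B² = (3/77)/(1/66) = 18/7

18/7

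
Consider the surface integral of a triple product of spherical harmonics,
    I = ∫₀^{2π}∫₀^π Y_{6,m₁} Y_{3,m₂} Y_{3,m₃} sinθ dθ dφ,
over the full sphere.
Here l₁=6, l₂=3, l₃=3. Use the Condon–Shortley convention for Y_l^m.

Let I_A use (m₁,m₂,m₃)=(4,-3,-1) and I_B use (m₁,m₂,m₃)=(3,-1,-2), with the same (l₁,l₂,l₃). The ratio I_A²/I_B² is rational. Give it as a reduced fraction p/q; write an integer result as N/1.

5/9

l's match ⇒ only the (l;m) 3-j factors differ between A and B.
A: triangle coeff Δ(6,3,3) = 1/12012; Σ_t [0,0]: t=0:+1/34560 = 1/34560; (3j)²=5/286 [(6 3 3; 4 -3 -1)], sign=+1
B: triangle coeff Δ(6,3,3) = 1/12012; Σ_t [2,2]: t=2:+1/5760 = 1/5760; (3j)²=9/286 [(6 3 3; 3 -1 -2)], sign=-1
I_A²/I_B² = (5/286)/(9/286) = 5/9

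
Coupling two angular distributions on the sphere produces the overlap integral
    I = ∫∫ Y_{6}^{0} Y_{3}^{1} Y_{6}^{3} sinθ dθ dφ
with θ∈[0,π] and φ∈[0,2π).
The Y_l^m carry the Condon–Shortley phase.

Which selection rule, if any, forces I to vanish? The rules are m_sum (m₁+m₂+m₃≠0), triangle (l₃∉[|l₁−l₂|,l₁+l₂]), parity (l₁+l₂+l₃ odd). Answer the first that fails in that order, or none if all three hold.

m_sum

m₁+m₂+m₃ = 0 + 1 + 3 = 4  ✗
triangle: |6−3|=3 ≤ l₃=6 ≤ 6+3=9
parity: l₁+l₂+l₃ = 15 is odd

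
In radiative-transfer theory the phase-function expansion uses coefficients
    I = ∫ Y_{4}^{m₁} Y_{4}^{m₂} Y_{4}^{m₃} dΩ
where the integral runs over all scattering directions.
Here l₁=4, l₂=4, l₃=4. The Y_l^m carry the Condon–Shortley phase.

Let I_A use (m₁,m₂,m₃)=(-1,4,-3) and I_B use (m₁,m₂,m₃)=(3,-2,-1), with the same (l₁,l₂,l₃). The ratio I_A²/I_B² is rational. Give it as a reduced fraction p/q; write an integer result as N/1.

7/1

l's match ⇒ only the (l;m) 3-j factors differ between A and B.
A: triangle coeff Δ(4,4,4) = 1/450450; Σ_t [4,4]: t=4:+1/3456 = 1/3456; (3j)²=35/1287 [(4 4 4; -1 4 -3)], sign=-1
B: triangle coeff Δ(4,4,4) = 1/450450; Σ_t [0,1]: t=0:+1/576 t=1:−1/864 = 1/1728; (3j)²=5/1287 [(4 4 4; 3 -2 -1)], sign=-1
I_A²/I_B² = (35/1287)/(5/1287) = 7/1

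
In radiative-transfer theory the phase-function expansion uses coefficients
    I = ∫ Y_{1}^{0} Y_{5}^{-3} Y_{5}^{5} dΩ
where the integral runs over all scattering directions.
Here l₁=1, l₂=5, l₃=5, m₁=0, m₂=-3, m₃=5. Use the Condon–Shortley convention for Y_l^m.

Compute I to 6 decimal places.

m-sum = 0 − 3 + 5 = 2 ≠ 0 ⇒ I = 0

0.000000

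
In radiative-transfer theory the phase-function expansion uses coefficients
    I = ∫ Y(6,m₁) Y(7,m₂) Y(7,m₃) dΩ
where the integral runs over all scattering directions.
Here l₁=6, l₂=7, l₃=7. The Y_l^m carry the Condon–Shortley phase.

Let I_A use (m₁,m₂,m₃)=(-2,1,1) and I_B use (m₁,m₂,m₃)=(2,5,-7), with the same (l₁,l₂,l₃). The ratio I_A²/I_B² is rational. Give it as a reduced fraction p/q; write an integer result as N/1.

700/1573

Same 6,7,7: normalisation and zero-m 3j drop out of the ratio.
A: Δ: 6! 6! 8! / 21! → 1/2444321880; sum: t=2:+1/49766400 t=3:−1/3110400 t=4:+1/1327104 t=5:−1/3110400 t=6:+1/49766400 = 1/6635520; 3j²(6 7 7; -2 1 1) = Δ·Π!·Σ² = 350/46189  (sign +1)
B: Δ: 6! 6! 8! / 21! → 1/2444321880; sum: t=4:+1/1393459200 = 1/1393459200; 3j²(6 7 7; 2 5 -7) = Δ·Π!·Σ² = 11/646  (sign +1)
I_A²/I_B² = (350/46189)/(11/646) = 700/1573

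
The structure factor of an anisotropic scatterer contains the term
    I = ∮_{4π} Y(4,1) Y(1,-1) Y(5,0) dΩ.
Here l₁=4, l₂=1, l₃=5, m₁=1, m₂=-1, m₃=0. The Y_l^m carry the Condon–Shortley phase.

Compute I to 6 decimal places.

Rules hold: Σm=0, L=10 even, 3≤5≤5.
N = 9·3·11 = 297
Δ = 0!·8!·2!/11! = 1/495
Racah Σ t=0..0: t=0:+1/576 = 1/576
⇒ 3j(4 1 5; 0 0 0)² = 5/99, sgn -1
Racah Σ t=0..0: t=0:+1/1440 = 1/1440
⇒ 3j(4 1 5; 1 -1 0)² = 2/99, sgn -1
4πI² = N·(3j₀)²·(3jₘ)² = 10/33
I = +1·√(0.30303/4π) = 0.15528807

0.155288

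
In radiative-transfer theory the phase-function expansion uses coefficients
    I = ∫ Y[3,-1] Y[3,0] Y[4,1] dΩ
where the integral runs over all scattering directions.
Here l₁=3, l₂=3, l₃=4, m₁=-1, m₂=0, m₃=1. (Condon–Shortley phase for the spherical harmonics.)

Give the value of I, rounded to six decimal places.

m-sum 0 ✓  L=10 even ✓  0≤4≤6 ✓
Π(2lᵢ+1) = 7×7×9 = 441
triangle coeff Δ(3,3,4) = 1/34650
Σ_t [0,2]: t=0:+1/72 t=1:−1/16 t=2:+1/72 = -5/144
(3j)²=2/77 [(3 3 4; 0 0 0)], sign=-1
Σ_t [0,2]: t=0:+1/288 t=1:−1/24 t=2:+1/48 = -5/288
(3j)²=5/462 [(3 3 4; -1 0 1)], sign=+1
⇒ 4πI² = 15/121
I = (-1)√(15/121/(4π)) = -0.09932258

-0.099323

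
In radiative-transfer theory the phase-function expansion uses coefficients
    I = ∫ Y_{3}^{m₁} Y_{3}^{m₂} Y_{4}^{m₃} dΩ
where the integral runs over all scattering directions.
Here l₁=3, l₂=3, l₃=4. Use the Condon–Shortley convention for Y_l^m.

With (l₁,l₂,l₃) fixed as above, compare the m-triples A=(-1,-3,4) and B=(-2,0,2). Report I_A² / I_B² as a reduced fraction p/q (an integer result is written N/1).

14/1

Same 3,3,4: normalisation and zero-m 3j drop out of the ratio.
A: Δ: 2! 4! 4! / 11! → 1/34650; sum: t=0:+1/1152 = 1/1152; 3j²(3 3 4; -1 -3 4) = Δ·Π!·Σ² = 1/33  (sign +1)
B: Δ: 2! 4! 4! / 11! → 1/34650; sum: t=1:−1/96 t=2:+1/72 = 1/288; 3j²(3 3 4; -2 0 2) = Δ·Π!·Σ² = 1/462  (sign +1)
I_A²/I_B² = (1/33)/(1/462) = 14/1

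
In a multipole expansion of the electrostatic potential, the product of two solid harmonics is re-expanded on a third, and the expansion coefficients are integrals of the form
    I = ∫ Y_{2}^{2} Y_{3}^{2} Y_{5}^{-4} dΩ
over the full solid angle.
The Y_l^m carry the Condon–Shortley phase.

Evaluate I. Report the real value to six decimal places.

Rules hold: Σm=0, L=10 even, 1≤5≤5.
N = 5·7·11 = 385
Δ = 0!·4!·6!/11! = 1/2310
Racah Σ t=0..0: t=0:+1/144 = 1/144
⇒ 3j(2 3 5; 0 0 0)² = 10/231, sgn -1
Racah Σ t=0..0: t=0:+1/2880 = 1/2880
⇒ 3j(2 3 5; 2 2 -4)² = 3/55, sgn -1
4πI² = N·(3j₀)²·(3jₘ)² = 10/11
I = +1·√(0.909091/4π) = 0.26896683

0.268967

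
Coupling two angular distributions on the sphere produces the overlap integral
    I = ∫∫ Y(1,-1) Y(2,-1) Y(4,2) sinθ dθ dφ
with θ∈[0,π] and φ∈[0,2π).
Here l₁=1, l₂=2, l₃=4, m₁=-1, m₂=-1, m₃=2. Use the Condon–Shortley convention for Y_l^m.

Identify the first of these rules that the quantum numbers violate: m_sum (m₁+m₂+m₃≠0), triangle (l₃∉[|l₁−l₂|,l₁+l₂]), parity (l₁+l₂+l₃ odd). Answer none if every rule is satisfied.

triangle

azimuthal sum: -1 − 1 + 2 = 0  ✓
1 ≤ 4 ≤ 3 (triangle on l)  ✗
L = 1 + 2 + 4 = 7 (odd)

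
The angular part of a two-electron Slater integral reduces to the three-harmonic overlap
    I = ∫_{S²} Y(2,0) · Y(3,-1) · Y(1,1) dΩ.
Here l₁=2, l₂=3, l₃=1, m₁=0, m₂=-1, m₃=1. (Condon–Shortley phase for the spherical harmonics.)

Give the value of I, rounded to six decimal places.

-0.202301

m-sum 0 ✓  L=6 even ✓  1≤1≤5 ✓
Π(2lᵢ+1) = 5×7×3 = 105
triangle coeff Δ(2,3,1) = 1/105
Σ_t [2,2]: t=2:+1/4 = 1/4
(3j)²=3/35 [(2 3 1; 0 0 0)], sign=-1
Σ_t [2,2]: t=2:+1/8 = 1/8
(3j)²=2/35 [(2 3 1; 0 -1 1)], sign=+1
⇒ 4πI² = 18/35
I = (-1)√(18/35/(4π)) = -0.20230066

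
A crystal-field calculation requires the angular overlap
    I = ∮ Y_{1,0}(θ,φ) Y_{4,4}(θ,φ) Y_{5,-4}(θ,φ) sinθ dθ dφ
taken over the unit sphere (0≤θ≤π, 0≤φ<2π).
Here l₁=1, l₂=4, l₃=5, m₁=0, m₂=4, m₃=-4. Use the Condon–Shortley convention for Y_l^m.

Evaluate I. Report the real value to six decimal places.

Checks pass: Σm=0; 10 even; l₃=5∈[3,5].
(2·1+1)(2·4+1)(2·5+1) = 297
Δ: 0! 2! 8! / 11! → 1/495
sum: t=0:+1/576 = 1/576
3j²(1 4 5; 0 0 0) = Δ·Π!·Σ² = 5/99  (sign -1)
sum: t=0:+1/40320 = 1/40320
3j²(1 4 5; 0 4 -4) = Δ·Π!·Σ² = 1/55  (sign -1)
combine: 4πI² = 297·5/99·1/55 = 3/11
take √, sign +1: I = 0.14731920

0.147319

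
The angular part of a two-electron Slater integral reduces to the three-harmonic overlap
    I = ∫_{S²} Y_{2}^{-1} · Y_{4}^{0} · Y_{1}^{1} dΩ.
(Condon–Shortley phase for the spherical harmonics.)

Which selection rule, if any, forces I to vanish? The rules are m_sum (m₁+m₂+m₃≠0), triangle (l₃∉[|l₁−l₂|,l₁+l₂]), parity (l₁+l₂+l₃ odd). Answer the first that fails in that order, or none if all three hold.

triangle

Σmᵢ = 0  ✓
l₃∈[|l₁−l₂|,l₁+l₂]=[2,6], have l₃=1  ✗
Σlᵢ = 7 ⇒ odd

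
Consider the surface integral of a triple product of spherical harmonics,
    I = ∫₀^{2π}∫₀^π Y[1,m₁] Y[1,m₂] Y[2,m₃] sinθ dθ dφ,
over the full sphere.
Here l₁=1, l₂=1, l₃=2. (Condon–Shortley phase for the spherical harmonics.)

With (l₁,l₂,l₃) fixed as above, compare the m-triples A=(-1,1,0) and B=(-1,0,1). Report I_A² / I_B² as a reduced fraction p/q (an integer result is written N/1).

Shared (l₁,l₂,l₃)=(1,1,2): N and (l;000)² cancel in I_A²/I_B².
A: Δ = 0!·2!·2!/5! = 1/30; Racah Σ t=0..0: t=0:+1/4 = 1/4; ⇒ 3j(1 1 2; -1 1 0)² = 1/30, sgn +1
B: Δ = 0!·2!·2!/5! = 1/30; Racah Σ t=0..0: t=0:+1/2 = 1/2; ⇒ 3j(1 1 2; -1 0 1)² = 1/10, sgn -1
I_A²/I_B² = (1/30)/(1/10) = 1/3

1/3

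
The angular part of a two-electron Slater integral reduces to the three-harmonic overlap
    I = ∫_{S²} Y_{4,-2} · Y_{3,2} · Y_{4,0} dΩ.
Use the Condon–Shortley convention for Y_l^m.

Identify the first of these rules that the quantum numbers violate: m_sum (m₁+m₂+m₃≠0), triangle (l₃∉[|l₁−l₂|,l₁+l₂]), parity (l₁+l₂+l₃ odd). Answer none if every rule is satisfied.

azimuthal sum: -2 + 2 + 0 = 0  ✓
1 ≤ 4 ≤ 7 (triangle on l)  ✓
L = 4 + 3 + 4 = 11 (odd)  ✗

parity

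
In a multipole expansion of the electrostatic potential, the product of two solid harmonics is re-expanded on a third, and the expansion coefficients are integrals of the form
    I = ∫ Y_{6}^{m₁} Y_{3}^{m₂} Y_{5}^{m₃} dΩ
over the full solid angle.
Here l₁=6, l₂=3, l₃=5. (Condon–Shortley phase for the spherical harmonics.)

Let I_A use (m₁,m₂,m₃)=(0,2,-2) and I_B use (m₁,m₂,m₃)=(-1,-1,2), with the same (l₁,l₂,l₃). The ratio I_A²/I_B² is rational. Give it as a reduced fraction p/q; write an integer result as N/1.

Same 6,3,5: normalisation and zero-m 3j drop out of the ratio.
A: Δ: 4! 8! 2! / 15! → 1/675675; sum: t=3:−1/8640 t=4:+1/34560 = -1/11520; 3j²(6 3 5; 0 2 -2) = Δ·Π!·Σ² = 3/143  (sign +1)
B: Δ: 4! 8! 2! / 15! → 1/675675; sum: t=0:+1/241920 t=1:−1/8640 t=2:+1/5760 = 1/16128; 3j²(6 3 5; -1 -1 2) = Δ·Π!·Σ² = 5/1001  (sign -1)
I_A²/I_B² = (3/143)/(5/1001) = 21/5

21/5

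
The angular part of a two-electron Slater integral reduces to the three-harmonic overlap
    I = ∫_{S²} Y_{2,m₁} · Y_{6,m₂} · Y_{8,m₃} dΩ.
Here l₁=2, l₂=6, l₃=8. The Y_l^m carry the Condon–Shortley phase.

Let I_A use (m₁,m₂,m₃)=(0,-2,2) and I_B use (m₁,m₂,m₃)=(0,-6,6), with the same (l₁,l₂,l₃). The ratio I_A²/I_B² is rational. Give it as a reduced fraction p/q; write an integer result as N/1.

675/91

l's match ⇒ only the (l;m) 3-j factors differ between A and B.
A: triangle coeff Δ(2,6,8) = 1/30940; Σ_t [0,0]: t=0:+1/3870720 = 1/3870720; (3j)²=135/6188 [(2 6 8; 0 -2 2)], sign=+1
B: triangle coeff Δ(2,6,8) = 1/30940; Σ_t [0,0]: t=0:+1/1916006400 = 1/1916006400; (3j)²=1/340 [(2 6 8; 0 -6 6)], sign=+1
I_A²/I_B² = (135/6188)/(1/340) = 675/91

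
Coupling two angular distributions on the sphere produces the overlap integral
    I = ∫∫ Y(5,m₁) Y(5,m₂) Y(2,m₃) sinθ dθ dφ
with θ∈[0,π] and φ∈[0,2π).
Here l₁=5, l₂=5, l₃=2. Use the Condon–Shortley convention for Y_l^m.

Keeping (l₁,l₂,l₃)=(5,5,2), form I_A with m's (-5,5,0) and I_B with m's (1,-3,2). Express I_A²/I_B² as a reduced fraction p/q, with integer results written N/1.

225/112

l's match ⇒ only the (l;m) 3-j factors differ between A and B.
A: triangle coeff Δ(5,5,2) = 1/38610; Σ_t [8,8]: t=8:+1/161280 = 1/161280; (3j)²=15/286 [(5 5 2; -5 5 0)], sign=+1
B: triangle coeff Δ(5,5,2) = 1/38610; Σ_t [2,2]: t=2:+1/5760 = 1/5760; (3j)²=56/2145 [(5 5 2; 1 -3 2)], sign=+1
I_A²/I_B² = (15/286)/(56/2145) = 225/112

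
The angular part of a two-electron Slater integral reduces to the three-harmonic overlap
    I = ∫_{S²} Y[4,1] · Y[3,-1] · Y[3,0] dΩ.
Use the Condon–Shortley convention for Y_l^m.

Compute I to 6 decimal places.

Rules hold: Σm=0, L=10 even, 1≤3≤7.
N = 9·7·7 = 441
Δ = 4!·4!·2!/11! = 1/34650
Racah Σ t=1..3: t=1:−1/72 t=2:+1/16 t=3:−1/72 = 5/144
⇒ 3j(4 3 3; 0 0 0)² = 2/77, sgn -1
Racah Σ t=0..2: t=0:+1/288 t=1:−1/24 t=2:+1/48 = -5/288
⇒ 3j(4 3 3; 1 -1 0)² = 5/462, sgn +1
4πI² = N·(3j₀)²·(3jₘ)² = 15/121
I = -1·√(0.123967/4π) = -0.09932258

-0.099323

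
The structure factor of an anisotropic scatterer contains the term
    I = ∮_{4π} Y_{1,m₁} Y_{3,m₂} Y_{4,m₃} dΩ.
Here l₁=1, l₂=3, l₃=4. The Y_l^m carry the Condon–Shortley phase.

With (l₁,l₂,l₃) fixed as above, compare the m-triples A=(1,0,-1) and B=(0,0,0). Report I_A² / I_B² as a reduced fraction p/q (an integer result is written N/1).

5/8

Same 1,3,4: normalisation and zero-m 3j drop out of the ratio.
A: Δ: 0! 2! 6! / 9! → 1/252; sum: t=0:+1/72 = 1/72; 3j²(1 3 4; 1 0 -1) = Δ·Π!·Σ² = 5/126  (sign -1)
B: Δ: 0! 2! 6! / 9! → 1/252; sum: t=0:+1/36 = 1/36; 3j²(1 3 4; 0 0 0) = Δ·Π!·Σ² = 4/63  (sign +1)
I_A²/I_B² = (5/126)/(4/63) = 5/8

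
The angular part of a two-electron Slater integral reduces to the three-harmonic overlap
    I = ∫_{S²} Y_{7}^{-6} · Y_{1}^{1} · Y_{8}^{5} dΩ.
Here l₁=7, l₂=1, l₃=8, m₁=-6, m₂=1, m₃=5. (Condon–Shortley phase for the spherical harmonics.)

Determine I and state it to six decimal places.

-0.052996

Rules hold: Σm=0, L=16 even, 6≤8≤8.
N = 15·3·17 = 765
Δ = 0!·14!·2!/17! = 1/2040
Racah Σ t=0..0: t=0:+1/25401600 = 1/25401600
⇒ 3j(7 1 8; 0 0 0)² = 8/255, sgn +1
Racah Σ t=0..0: t=0:+1/12454041600 = 1/12454041600
⇒ 3j(7 1 8; -6 1 5)² = 1/680, sgn -1
4πI² = N·(3j₀)²·(3jₘ)² = 3/85
I = -1·√(0.0352941/4π) = -0.05299638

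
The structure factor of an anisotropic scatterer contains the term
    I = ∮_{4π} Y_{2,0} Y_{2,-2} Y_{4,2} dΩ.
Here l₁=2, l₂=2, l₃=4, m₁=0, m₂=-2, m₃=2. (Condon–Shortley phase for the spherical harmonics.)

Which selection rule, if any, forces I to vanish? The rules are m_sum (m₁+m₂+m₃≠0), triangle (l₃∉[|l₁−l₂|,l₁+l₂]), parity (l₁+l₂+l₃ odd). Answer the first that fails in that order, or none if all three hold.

none

azimuthal sum: 0 − 2 + 2 = 0  ✓
0 ≤ 4 ≤ 4 (triangle on l)  ✓
L = 2 + 2 + 4 = 8 (even)  ✓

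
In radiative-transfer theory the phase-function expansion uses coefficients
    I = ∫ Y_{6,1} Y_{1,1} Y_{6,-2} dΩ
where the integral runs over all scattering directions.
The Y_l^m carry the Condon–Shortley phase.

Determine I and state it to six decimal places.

Σlᵢ=13 odd — θ-integrand is odd under cosθ→−cosθ; I=0

0.000000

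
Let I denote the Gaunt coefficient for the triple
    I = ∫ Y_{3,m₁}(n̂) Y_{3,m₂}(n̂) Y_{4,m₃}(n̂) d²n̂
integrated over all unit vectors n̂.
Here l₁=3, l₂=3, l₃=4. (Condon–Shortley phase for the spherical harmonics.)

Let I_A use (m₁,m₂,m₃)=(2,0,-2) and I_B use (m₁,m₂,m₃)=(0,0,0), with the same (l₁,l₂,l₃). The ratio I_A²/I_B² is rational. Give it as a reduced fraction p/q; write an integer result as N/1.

1/12

Shared (l₁,l₂,l₃)=(3,3,4): N and (l;000)² cancel in I_A²/I_B².
A: Δ = 2!·4!·4!/11! = 1/34650; Racah Σ t=0..1: t=0:+1/72 t=1:−1/96 = 1/288; ⇒ 3j(3 3 4; 2 0 -2)² = 1/462, sgn +1
B: Δ = 2!·4!·4!/11! = 1/34650; Racah Σ t=0..2: t=0:+1/72 t=1:−1/16 t=2:+1/72 = -5/144; ⇒ 3j(3 3 4; 0 0 0)² = 2/77, sgn -1
I_A²/I_B² = (1/462)/(2/77) = 1/12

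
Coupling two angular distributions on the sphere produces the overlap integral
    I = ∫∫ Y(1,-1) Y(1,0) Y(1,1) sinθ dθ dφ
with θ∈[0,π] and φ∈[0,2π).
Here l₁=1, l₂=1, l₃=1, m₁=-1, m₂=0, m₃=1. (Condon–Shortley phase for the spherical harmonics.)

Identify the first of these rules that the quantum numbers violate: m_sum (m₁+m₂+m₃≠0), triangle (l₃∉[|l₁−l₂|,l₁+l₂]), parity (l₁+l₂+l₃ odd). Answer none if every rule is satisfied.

azimuthal sum: -1 + 0 + 1 = 0  ✓
0 ≤ 1 ≤ 2 (triangle on l)  ✓
L = 1 + 1 + 1 = 3 (odd)  ✗

parity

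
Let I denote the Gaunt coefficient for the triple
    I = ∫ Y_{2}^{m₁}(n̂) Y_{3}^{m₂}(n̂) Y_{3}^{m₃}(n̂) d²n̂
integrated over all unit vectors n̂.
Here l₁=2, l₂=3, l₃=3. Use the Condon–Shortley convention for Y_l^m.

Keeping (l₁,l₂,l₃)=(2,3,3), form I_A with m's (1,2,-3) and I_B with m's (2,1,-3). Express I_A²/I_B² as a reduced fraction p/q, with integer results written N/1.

Shared (l₁,l₂,l₃)=(2,3,3): N and (l;000)² cancel in I_A²/I_B².
A: Δ = 2!·2!·4!/9! = 1/3780; Racah Σ t=1..1: t=1:−1/48 = -1/48; ⇒ 3j(2 3 3; 1 2 -3)² = 5/84, sgn -1
B: Δ = 2!·2!·4!/9! = 1/3780; Racah Σ t=0..0: t=0:+1/96 = 1/96; ⇒ 3j(2 3 3; 2 1 -3)² = 1/42, sgn +1
I_A²/I_B² = (5/84)/(1/42) = 5/2

5/2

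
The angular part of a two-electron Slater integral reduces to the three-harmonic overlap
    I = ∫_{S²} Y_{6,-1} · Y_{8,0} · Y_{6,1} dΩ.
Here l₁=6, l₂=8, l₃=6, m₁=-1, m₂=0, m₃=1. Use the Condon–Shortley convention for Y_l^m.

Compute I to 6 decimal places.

Checks pass: Σm=0; 20 even; l₃=6∈[2,14].
(2·6+1)(2·8+1)(2·6+1) = 2873
Δ: 8! 4! 8! / 21! → 1/1309458150
sum: t=2:+1/49766400 t=3:−1/3110400 t=4:+1/1327104 t=5:−1/3110400 t=6:+1/49766400 = 1/6635520
3j²(6 8 6; 0 0 0) = Δ·Π!·Σ² = 350/46189  (sign +1)
sum: t=3:−1/12441600 t=4:+1/1990656 t=5:−1/2073600 t=6:+1/12441600 t=7:−1/609638400 = 1/54190080
3j²(6 8 6; -1 0 1) = Δ·Π!·Σ² = 50/323323  (sign -1)
combine: 4πI² = 2873·350/46189·50/323323 = 2500/742577
take √, sign -1: I = -0.01636795

-0.016368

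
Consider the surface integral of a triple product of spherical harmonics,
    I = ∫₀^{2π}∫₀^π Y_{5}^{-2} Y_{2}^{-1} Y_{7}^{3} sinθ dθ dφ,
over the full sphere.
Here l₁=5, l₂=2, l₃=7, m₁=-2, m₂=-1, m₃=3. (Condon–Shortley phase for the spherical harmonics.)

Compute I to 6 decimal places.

-0.248277

m-sum 0 ✓  L=14 even ✓  3≤7≤7 ✓
Π(2lᵢ+1) = 11×5×15 = 825
triangle coeff Δ(5,2,7) = 1/15015
Σ_t [0,0]: t=0:+1/57600 = 1/57600
(3j)²=21/715 [(5 2 7; 0 0 0)], sign=-1
Σ_t [0,0]: t=0:+1/181440 = 1/181440
(3j)²=32/1001 [(5 2 7; -2 -1 3)], sign=+1
⇒ 4πI² = 1440/1859
I = (-1)√(1440/1859/(4π)) = -0.24827707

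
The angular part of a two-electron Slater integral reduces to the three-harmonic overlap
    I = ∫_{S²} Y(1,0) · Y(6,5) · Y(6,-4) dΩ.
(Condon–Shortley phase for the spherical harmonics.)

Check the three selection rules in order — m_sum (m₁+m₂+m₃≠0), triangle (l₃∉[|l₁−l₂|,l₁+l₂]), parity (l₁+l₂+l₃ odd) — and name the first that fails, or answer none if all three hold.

azimuthal sum: 0 + 5 − 4 = 1  ✗
5 ≤ 6 ≤ 7 (triangle on l)
L = 1 + 6 + 6 = 13 (odd)

m_sum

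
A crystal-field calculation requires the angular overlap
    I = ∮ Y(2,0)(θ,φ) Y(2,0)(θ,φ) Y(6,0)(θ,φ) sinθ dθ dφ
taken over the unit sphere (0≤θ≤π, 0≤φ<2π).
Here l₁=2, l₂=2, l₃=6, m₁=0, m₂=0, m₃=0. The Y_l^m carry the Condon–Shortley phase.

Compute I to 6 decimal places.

triangle: need 0≤l₃≤4, have 6; I=0

0.000000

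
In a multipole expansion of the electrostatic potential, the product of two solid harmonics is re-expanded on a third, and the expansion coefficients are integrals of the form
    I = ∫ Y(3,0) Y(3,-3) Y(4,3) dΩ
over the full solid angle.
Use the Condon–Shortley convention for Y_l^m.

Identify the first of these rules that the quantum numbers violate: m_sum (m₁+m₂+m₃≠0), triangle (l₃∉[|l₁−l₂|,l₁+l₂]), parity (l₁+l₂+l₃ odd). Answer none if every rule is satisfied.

none

m₁+m₂+m₃ = 0 − 3 + 3 = 0  ✓
triangle: |3−3|=0 ≤ l₃=4 ≤ 3+3=6  ✓
parity: l₁+l₂+l₃ = 10 is even  ✓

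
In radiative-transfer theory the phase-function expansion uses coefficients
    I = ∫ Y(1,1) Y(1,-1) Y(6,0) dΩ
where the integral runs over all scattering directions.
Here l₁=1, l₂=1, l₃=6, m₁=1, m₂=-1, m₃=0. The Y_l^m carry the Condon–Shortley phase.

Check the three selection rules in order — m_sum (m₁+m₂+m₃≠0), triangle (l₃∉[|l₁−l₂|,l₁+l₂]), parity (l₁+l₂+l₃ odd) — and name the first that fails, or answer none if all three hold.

Σmᵢ = 0  ✓
l₃∈[|l₁−l₂|,l₁+l₂]=[0,2], have l₃=6  ✗
Σlᵢ = 8 ⇒ even

triangle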